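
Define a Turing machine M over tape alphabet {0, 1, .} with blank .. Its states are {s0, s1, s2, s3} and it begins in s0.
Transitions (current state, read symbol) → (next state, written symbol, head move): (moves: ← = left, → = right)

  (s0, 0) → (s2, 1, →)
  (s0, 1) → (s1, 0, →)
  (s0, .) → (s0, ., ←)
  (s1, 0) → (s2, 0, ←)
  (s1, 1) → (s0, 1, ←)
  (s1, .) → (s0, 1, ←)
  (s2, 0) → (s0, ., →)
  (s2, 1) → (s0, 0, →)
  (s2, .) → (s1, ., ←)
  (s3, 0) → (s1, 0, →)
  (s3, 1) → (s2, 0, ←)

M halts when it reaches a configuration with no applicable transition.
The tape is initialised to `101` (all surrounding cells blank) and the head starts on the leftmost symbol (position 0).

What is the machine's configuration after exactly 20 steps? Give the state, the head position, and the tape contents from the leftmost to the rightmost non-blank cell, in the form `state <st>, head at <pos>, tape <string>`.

s0 | [1]01.   read 1 → write 0, move →, go to s1
s1 | 0[0]1.   read 0 → write 0, move ←, go to s2
s2 | [0]01.   read 0 → write ., move →, go to s0
s0 | .[0]1.   read 0 → write 1, move →, go to s2
s2 | .1[1].   read 1 → write 0, move →, go to s0
s0 | .10[.]   read . → write ., move ←, go to s0
s0 | .1[0].   read 0 → write 1, move →, go to s2
s2 | .11[.]   read . → write ., move ←, go to s1
s1 | .1[1].   read 1 → write 1, move ←, go to s0
s0 | .[1]1.   read 1 → write 0, move →, go to s1
s1 | .0[1].   read 1 → write 1, move ←, go to s0
s0 | .[0]1.   read 0 → write 1, move →, go to s2
s2 | .1[1].   read 1 → write 0, move →, go to s0
s0 | .10[.]   read . → write ., move ←, go to s0
s0 | .1[0].   read 0 → write 1, move →, go to s2
s2 | .11[.]   read . → write ., move ←, go to s1
s1 | .1[1].   read 1 → write 1, move ←, go to s0
s0 | .[1]1.   read 1 → write 0, move →, go to s1
s1 | .0[1].   read 1 → write 1, move ←, go to s0
s0 | .[0]1.   read 0 → write 1, move →, go to s2
s2 | .1[1].
After 20 steps: state s2, head at 2, tape 11.

state s2, head at 2, tape 11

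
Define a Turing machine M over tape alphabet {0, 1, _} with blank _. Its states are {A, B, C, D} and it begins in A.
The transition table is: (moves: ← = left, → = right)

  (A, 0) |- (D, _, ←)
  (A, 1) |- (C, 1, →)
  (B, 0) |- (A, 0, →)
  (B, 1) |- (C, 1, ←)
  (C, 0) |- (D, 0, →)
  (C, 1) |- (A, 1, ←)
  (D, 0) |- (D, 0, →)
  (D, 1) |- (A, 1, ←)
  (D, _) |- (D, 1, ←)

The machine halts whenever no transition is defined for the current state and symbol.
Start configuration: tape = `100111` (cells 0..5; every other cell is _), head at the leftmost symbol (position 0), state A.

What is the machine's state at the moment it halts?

state=A head=0 tape=_[1]00111   (A,1)→(C,1,→)
state=C head=1 tape=_1[0]0111   (C,0)→(D,0,→)
state=D head=2 tape=_10[0]111   (D,0)→(D,0,→)
state=D head=3 tape=_100[1]11   (D,1)→(A,1,←)
state=A head=2 tape=_10[0]111   (A,0)→(D,_,←)
state=D head=1 tape=_1[0]_111   (D,0)→(D,0,→)
state=D head=2 tape=_10[_]111   (D,_)→(D,1,←)
state=D head=1 tape=_1[0]1111   (D,0)→(D,0,→)
state=D head=2 tape=_10[1]111   (D,1)→(A,1,←)
state=A head=1 tape=_1[0]1111   (A,0)→(D,_,←)
state=D head=0 tape=_[1]_1111   (D,1)→(A,1,←)
state=A head=-1 tape=[_]1_1111
No transition is defined for (A, _); M halts in state A.

A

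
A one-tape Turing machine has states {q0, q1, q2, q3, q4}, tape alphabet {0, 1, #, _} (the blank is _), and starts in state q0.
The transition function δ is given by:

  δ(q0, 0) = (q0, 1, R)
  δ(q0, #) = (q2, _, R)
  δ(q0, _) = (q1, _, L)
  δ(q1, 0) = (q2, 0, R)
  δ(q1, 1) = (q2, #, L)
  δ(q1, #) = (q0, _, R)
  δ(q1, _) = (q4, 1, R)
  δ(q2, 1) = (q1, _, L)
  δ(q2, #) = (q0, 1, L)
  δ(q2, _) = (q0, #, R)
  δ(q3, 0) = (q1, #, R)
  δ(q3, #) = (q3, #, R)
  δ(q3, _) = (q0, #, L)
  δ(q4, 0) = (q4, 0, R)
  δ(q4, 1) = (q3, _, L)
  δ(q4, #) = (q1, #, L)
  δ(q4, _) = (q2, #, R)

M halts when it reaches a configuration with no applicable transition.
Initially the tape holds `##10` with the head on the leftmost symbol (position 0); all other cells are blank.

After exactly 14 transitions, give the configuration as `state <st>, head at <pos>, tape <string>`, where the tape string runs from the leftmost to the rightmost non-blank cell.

state q4, head at 2, tape 111_0

q0 | _[#]#10   read # → write _, move R, go to q2
q2 | __[#]10   read # → write 1, move L, go to q0
q0 | _[_]110   read _ → write _, move L, go to q1
q1 | [_]_110   read _ → write 1, move R, go to q4
q4 | 1[_]110   read _ → write #, move R, go to q2
q2 | 1#[1]10   read 1 → write _, move L, go to q1
q1 | 1[#]_10   read # → write _, move R, go to q0
q0 | 1_[_]10   read _ → write _, move L, go to q1
q1 | 1[_]_10   read _ → write 1, move R, go to q4
q4 | 11[_]10   read _ → write #, move R, go to q2
q2 | 11#[1]0   read 1 → write _, move L, go to q1
q1 | 11[#]_0   read # → write _, move R, go to q0
q0 | 11_[_]0   read _ → write _, move L, go to q1
q1 | 11[_]_0   read _ → write 1, move R, go to q4
q4 | 111[_]0
After 14 steps: state q4, head at 2, tape 111_0.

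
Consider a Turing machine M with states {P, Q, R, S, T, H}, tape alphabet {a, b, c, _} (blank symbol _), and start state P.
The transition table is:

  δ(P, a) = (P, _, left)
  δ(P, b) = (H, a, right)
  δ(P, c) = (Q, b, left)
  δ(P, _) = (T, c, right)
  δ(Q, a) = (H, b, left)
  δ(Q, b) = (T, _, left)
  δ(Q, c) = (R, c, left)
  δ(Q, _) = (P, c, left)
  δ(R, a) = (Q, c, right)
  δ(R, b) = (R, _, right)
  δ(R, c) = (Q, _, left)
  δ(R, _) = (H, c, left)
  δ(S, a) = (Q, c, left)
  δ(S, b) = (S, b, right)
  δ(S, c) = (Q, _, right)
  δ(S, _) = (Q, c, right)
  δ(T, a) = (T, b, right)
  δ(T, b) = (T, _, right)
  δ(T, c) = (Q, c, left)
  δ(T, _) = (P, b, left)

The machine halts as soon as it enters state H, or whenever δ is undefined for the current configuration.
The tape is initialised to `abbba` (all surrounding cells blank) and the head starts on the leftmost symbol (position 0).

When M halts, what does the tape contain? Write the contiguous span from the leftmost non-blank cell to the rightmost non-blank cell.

cccbbbbba

state=P head=0 tape=_____[a]bbba   (P,a)→(P,_,left)
state=P head=-1 tape=____[_]_bbba   (P,_)→(T,c,right)
state=T head=0 tape=____c[_]bbba   (T,_)→(P,b,left)
state=P head=-1 tape=____[c]bbbba   (P,c)→(Q,b,left)
state=Q head=-2 tape=___[_]bbbbba   (Q,_)→(P,c,left)
state=P head=-3 tape=__[_]cbbbbba   (P,_)→(T,c,right)
state=T head=-2 tape=__c[c]bbbbba   (T,c)→(Q,c,left)
state=Q head=-3 tape=__[c]cbbbbba   (Q,c)→(R,c,left)
state=R head=-4 tape=_[_]ccbbbbba   (R,_)→(H,c,left)
state=H head=-5 tape=[_]cccbbbbba
The non-blank tape span at halt is cccbbbbba.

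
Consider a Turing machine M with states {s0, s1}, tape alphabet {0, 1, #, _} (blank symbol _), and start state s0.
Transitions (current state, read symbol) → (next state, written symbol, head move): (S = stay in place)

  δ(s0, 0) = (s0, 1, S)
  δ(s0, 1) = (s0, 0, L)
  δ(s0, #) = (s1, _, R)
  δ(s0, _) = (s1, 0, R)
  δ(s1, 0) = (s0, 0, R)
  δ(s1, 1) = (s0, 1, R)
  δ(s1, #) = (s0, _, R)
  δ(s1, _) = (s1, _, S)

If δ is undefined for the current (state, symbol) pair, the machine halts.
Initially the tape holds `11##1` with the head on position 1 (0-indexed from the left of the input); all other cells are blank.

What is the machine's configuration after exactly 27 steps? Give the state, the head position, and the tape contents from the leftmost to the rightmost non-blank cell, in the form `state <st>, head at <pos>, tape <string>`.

state s1, head at -3, tape 000000##1

state=s0 head=1 tape=____1[1]##1   (s0,1)→(s0,0,L)
state=s0 head=0 tape=____[1]0##1   (s0,1)→(s0,0,L)
state=s0 head=-1 tape=___[_]00##1   (s0,_)→(s1,0,R)
state=s1 head=0 tape=___0[0]0##1   (s1,0)→(s0,0,R)
state=s0 head=1 tape=___00[0]##1   (s0,0)→(s0,1,S)
state=s0 head=1 tape=___00[1]##1   (s0,1)→(s0,0,L)
state=s0 head=0 tape=___0[0]0##1   (s0,0)→(s0,1,S)
state=s0 head=0 tape=___0[1]0##1   (s0,1)→(s0,0,L)
state=s0 head=-1 tape=___[0]00##1   (s0,0)→(s0,1,S)
state=s0 head=-1 tape=___[1]00##1   (s0,1)→(s0,0,L)
state=s0 head=-2 tape=__[_]000##1   (s0,_)→(s1,0,R)
state=s1 head=-1 tape=__0[0]00##1   (s1,0)→(s0,0,R)
state=s0 head=0 tape=__00[0]0##1   (s0,0)→(s0,1,S)
state=s0 head=0 tape=__00[1]0##1   (s0,1)→(s0,0,L)
state=s0 head=-1 tape=__0[0]00##1   (s0,0)→(s0,1,S)
state=s0 head=-1 tape=__0[1]00##1   (s0,1)→(s0,0,L)
state=s0 head=-2 tape=__[0]000##1   (s0,0)→(s0,1,S)
state=s0 head=-2 tape=__[1]000##1   (s0,1)→(s0,0,L)
state=s0 head=-3 tape=_[_]0000##1   (s0,_)→(s1,0,R)
state=s1 head=-2 tape=_0[0]000##1   (s1,0)→(s0,0,R)
state=s0 head=-1 tape=_00[0]00##1   (s0,0)→(s0,1,S)
state=s0 head=-1 tape=_00[1]00##1   (s0,1)→(s0,0,L)
state=s0 head=-2 tape=_0[0]000##1   (s0,0)→(s0,1,S)
state=s0 head=-2 tape=_0[1]000##1   (s0,1)→(s0,0,L)
state=s0 head=-3 tape=_[0]0000##1   (s0,0)→(s0,1,S)
state=s0 head=-3 tape=_[1]0000##1   (s0,1)→(s0,0,L)
state=s0 head=-4 tape=[_]00000##1   (s0,_)→(s1,0,R)
state=s1 head=-3 tape=0[0]0000##1
After 27 steps: state s1, head at -3, tape 000000##1.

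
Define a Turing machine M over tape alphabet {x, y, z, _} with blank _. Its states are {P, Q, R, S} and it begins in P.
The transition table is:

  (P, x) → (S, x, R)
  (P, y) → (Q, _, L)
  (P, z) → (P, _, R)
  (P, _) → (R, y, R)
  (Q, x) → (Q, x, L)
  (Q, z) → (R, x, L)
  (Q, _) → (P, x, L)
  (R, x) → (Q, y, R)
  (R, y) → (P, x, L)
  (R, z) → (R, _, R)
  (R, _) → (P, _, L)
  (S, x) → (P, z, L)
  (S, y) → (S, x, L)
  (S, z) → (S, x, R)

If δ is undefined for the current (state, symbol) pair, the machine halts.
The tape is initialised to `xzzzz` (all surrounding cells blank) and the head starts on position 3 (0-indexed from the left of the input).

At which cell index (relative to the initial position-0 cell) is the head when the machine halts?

3

state=P head=3 tape=xzz[z]z__   (P,z)→(P,_,R)
state=P head=4 tape=xzz_[z]__   (P,z)→(P,_,R)
state=P head=5 tape=xzz__[_]_   (P,_)→(R,y,R)
state=R head=6 tape=xzz__y[_]   (R,_)→(P,_,L)
state=P head=5 tape=xzz__[y]_   (P,y)→(Q,_,L)
state=Q head=4 tape=xzz_[_]__   (Q,_)→(P,x,L)
state=P head=3 tape=xzz[_]x__   (P,_)→(R,y,R)
state=R head=4 tape=xzzy[x]__   (R,x)→(Q,y,R)
state=Q head=5 tape=xzzyy[_]_   (Q,_)→(P,x,L)
state=P head=4 tape=xzzy[y]x_   (P,y)→(Q,_,L)
state=Q head=3 tape=xzz[y]_x_
At halt the head is at cell 3.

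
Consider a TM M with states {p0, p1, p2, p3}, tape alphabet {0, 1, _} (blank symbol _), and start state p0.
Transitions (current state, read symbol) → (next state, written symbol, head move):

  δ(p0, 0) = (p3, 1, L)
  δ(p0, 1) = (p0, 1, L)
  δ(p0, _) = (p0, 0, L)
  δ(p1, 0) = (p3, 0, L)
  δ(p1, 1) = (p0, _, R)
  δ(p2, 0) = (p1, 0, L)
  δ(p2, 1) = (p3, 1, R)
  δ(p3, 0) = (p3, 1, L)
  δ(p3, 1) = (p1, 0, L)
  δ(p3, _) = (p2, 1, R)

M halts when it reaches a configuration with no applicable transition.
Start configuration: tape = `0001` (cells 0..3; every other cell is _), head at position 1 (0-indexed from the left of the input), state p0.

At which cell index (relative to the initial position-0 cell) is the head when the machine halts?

state=p0 head=1 tape=_0[0]01__   (p0,0)→(p3,1,L)
state=p3 head=0 tape=_[0]101__   (p3,0)→(p3,1,L)
state=p3 head=-1 tape=[_]1101__   (p3,_)→(p2,1,R)
state=p2 head=0 tape=1[1]101__   (p2,1)→(p3,1,R)
state=p3 head=1 tape=11[1]01__   (p3,1)→(p1,0,L)
state=p1 head=0 tape=1[1]001__   (p1,1)→(p0,_,R)
state=p0 head=1 tape=1_[0]01__   (p0,0)→(p3,1,L)
state=p3 head=0 tape=1[_]101__   (p3,_)→(p2,1,R)
state=p2 head=1 tape=11[1]01__   (p2,1)→(p3,1,R)
state=p3 head=2 tape=111[0]1__   (p3,0)→(p3,1,L)
state=p3 head=1 tape=11[1]11__   (p3,1)→(p1,0,L)
state=p1 head=0 tape=1[1]011__   (p1,1)→(p0,_,R)
state=p0 head=1 tape=1_[0]11__   (p0,0)→(p3,1,L)
state=p3 head=0 tape=1[_]111__   (p3,_)→(p2,1,R)
state=p2 head=1 tape=11[1]11__   (p2,1)→(p3,1,R)
state=p3 head=2 tape=111[1]1__   (p3,1)→(p1,0,L)
state=p1 head=1 tape=11[1]01__   (p1,1)→(p0,_,R)
state=p0 head=2 tape=11_[0]1__   (p0,0)→(p3,1,L)
state=p3 head=1 tape=11[_]11__   (p3,_)→(p2,1,R)
state=p2 head=2 tape=111[1]1__   (p2,1)→(p3,1,R)
state=p3 head=3 tape=1111[1]__   (p3,1)→(p1,0,L)
state=p1 head=2 tape=111[1]0__   (p1,1)→(p0,_,R)
state=p0 head=3 tape=111_[0]__   (p0,0)→(p3,1,L)
state=p3 head=2 tape=111[_]1__   (p3,_)→(p2,1,R)
state=p2 head=3 tape=1111[1]__   (p2,1)→(p3,1,R)
state=p3 head=4 tape=11111[_]_   (p3,_)→(p2,1,R)
state=p2 head=5 tape=111111[_]
At halt the head is at cell 5.

5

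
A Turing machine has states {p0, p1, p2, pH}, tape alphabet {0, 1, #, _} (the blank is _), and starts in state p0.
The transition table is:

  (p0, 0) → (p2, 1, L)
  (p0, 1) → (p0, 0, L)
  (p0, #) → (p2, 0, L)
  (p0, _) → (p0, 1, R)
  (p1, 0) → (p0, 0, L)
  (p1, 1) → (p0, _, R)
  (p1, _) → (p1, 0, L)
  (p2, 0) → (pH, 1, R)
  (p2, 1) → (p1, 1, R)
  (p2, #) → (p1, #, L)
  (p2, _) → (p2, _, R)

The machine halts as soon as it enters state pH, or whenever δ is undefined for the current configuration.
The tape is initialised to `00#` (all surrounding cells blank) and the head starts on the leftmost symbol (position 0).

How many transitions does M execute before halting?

12

state=p0 head=0 tape=_[0]0#   (p0,0)→(p2,1,L)
state=p2 head=-1 tape=[_]10#   (p2,_)→(p2,_,R)
state=p2 head=0 tape=_[1]0#   (p2,1)→(p1,1,R)
state=p1 head=1 tape=_1[0]#   (p1,0)→(p0,0,L)
state=p0 head=0 tape=_[1]0#   (p0,1)→(p0,0,L)
state=p0 head=-1 tape=[_]00#   (p0,_)→(p0,1,R)
state=p0 head=0 tape=1[0]0#   (p0,0)→(p2,1,L)
state=p2 head=-1 tape=[1]10#   (p2,1)→(p1,1,R)
state=p1 head=0 tape=1[1]0#   (p1,1)→(p0,_,R)
state=p0 head=1 tape=1_[0]#   (p0,0)→(p2,1,L)
state=p2 head=0 tape=1[_]1#   (p2,_)→(p2,_,R)
state=p2 head=1 tape=1_[1]#   (p2,1)→(p1,1,R)
state=p1 head=2 tape=1_1[#]
M halts after 12 transitions.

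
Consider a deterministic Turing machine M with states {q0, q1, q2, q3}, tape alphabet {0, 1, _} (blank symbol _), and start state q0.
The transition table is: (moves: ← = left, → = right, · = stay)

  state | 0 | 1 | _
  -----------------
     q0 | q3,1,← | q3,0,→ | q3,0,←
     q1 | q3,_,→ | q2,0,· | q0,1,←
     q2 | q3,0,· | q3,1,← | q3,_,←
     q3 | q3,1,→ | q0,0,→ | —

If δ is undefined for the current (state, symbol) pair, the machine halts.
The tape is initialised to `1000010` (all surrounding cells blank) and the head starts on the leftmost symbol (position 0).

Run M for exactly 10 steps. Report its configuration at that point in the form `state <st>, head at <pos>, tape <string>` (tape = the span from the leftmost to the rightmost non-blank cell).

state q3, head at 6, tape 01111100

state=q0 head=0 tape=[1]000010_   (q0,1)→(q3,0,→)
state=q3 head=1 tape=0[0]00010_   (q3,0)→(q3,1,→)
state=q3 head=2 tape=01[0]0010_   (q3,0)→(q3,1,→)
state=q3 head=3 tape=011[0]010_   (q3,0)→(q3,1,→)
state=q3 head=4 tape=0111[0]10_   (q3,0)→(q3,1,→)
state=q3 head=5 tape=01111[1]0_   (q3,1)→(q0,0,→)
state=q0 head=6 tape=011110[0]_   (q0,0)→(q3,1,←)
state=q3 head=5 tape=01111[0]1_   (q3,0)→(q3,1,→)
state=q3 head=6 tape=011111[1]_   (q3,1)→(q0,0,→)
state=q0 head=7 tape=0111110[_]   (q0,_)→(q3,0,←)
state=q3 head=6 tape=011111[0]0
After 10 steps: state q3, head at 6, tape 01111100.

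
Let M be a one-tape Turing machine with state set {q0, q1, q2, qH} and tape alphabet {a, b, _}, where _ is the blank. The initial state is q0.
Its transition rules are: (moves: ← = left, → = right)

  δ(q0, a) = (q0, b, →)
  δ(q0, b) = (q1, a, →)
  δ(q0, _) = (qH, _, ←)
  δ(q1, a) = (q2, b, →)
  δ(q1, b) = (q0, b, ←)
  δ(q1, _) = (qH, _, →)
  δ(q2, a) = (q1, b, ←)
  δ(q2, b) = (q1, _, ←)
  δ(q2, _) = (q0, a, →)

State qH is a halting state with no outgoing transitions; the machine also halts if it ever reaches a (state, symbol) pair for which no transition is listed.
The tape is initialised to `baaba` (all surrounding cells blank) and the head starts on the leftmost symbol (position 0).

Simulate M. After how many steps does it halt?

q0 | [b]aaba__   read b → write a, move →, go to q1
q1 | a[a]aba__   read a → write b, move →, go to q2
q2 | ab[a]ba__   read a → write b, move ←, go to q1
q1 | a[b]bba__   read b → write b, move ←, go to q0
q0 | [a]bbba__   read a → write b, move →, go to q0
q0 | b[b]bba__   read b → write a, move →, go to q1
q1 | ba[b]ba__   read b → write b, move ←, go to q0
q0 | b[a]bba__   read a → write b, move →, go to q0
q0 | bb[b]ba__   read b → write a, move →, go to q1
q1 | bba[b]a__   read b → write b, move ←, go to q0
q0 | bb[a]ba__   read a → write b, move →, go to q0
q0 | bbb[b]a__   read b → write a, move →, go to q1
q1 | bbba[a]__   read a → write b, move →, go to q2
q2 | bbbab[_]_   read _ → write a, move →, go to q0
q0 | bbbaba[_]   read _ → write _, move ←, go to qH
qH | bbbab[a]_
M halts after 15 transitions.

15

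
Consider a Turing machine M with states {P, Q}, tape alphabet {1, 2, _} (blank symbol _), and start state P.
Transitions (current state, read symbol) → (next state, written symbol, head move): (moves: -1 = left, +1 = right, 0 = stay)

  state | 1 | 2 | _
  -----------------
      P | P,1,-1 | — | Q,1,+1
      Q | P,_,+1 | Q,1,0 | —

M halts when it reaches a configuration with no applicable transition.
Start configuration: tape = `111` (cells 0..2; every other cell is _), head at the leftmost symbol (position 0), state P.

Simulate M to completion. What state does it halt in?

Q

state=P head=0 tape=_[1]11__   (P,1)→(P,1,-1)
state=P head=-1 tape=[_]111__   (P,_)→(Q,1,+1)
state=Q head=0 tape=1[1]11__   (Q,1)→(P,_,+1)
state=P head=1 tape=1_[1]1__   (P,1)→(P,1,-1)
state=P head=0 tape=1[_]11__   (P,_)→(Q,1,+1)
state=Q head=1 tape=11[1]1__   (Q,1)→(P,_,+1)
state=P head=2 tape=11_[1]__   (P,1)→(P,1,-1)
state=P head=1 tape=11[_]1__   (P,_)→(Q,1,+1)
state=Q head=2 tape=111[1]__   (Q,1)→(P,_,+1)
state=P head=3 tape=111_[_]_   (P,_)→(Q,1,+1)
state=Q head=4 tape=111_1[_]
No transition is defined for (Q, _); M halts in state Q.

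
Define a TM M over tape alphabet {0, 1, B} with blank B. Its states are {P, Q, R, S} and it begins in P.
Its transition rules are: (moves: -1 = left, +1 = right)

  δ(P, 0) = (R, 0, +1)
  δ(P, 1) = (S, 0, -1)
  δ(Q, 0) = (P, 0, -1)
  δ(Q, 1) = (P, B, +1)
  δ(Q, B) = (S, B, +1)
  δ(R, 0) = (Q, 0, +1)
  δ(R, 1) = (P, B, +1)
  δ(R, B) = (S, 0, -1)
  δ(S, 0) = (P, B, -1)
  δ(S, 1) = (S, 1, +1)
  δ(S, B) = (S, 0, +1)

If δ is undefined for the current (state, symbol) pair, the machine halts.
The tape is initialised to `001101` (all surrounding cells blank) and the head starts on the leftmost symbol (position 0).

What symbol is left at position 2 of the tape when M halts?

0

P | B[0]01101   read 0 → write 0, move +1, go to R
R | B0[0]1101   read 0 → write 0, move +1, go to Q
Q | B00[1]101   read 1 → write B, move +1, go to P
P | B00B[1]01   read 1 → write 0, move -1, go to S
S | B00[B]001   read B → write 0, move +1, go to S
S | B000[0]01   read 0 → write B, move -1, go to P
P | B00[0]B01   read 0 → write 0, move +1, go to R
R | B000[B]01   read B → write 0, move -1, go to S
S | B00[0]001   read 0 → write B, move -1, go to P
P | B0[0]B001   read 0 → write 0, move +1, go to R
R | B00[B]001   read B → write 0, move -1, go to S
S | B0[0]0001   read 0 → write B, move -1, go to P
P | B[0]B0001   read 0 → write 0, move +1, go to R
R | B0[B]0001   read B → write 0, move -1, go to S
S | B[0]00001   read 0 → write B, move -1, go to P
P | [B]B00001
Cell 2 holds 0 when M halts.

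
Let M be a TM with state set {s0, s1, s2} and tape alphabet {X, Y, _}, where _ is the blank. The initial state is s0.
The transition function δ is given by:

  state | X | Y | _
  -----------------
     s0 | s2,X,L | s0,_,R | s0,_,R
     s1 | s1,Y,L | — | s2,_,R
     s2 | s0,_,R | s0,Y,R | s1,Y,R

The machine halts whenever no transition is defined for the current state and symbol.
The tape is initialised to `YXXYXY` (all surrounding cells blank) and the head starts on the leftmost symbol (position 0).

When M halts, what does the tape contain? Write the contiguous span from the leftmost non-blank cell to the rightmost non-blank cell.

s0 | [Y]XXYXY   read Y → write _, move R, go to s0
s0 | _[X]XYXY   read X → write X, move L, go to s2
s2 | [_]XXYXY   read _ → write Y, move R, go to s1
s1 | Y[X]XYXY   read X → write Y, move L, go to s1
s1 | [Y]YXYXY
The non-blank tape span at halt is YYXYXY.

YYXYXY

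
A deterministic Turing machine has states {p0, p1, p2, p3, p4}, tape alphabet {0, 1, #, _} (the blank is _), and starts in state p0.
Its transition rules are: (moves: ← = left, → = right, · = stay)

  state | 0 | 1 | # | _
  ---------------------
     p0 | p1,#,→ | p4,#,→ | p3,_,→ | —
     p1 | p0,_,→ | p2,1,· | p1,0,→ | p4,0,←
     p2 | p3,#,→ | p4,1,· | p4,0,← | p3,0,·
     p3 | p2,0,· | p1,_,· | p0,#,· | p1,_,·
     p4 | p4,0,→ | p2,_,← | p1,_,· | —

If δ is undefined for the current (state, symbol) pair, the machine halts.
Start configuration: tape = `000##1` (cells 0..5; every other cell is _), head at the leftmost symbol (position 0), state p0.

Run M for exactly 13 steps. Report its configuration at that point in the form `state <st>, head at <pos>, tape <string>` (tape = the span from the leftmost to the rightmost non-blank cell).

state=p0 head=0 tape=[0]00##1   (p0,0)→(p1,#,→)
state=p1 head=1 tape=#[0]0##1   (p1,0)→(p0,_,→)
state=p0 head=2 tape=#_[0]##1   (p0,0)→(p1,#,→)
state=p1 head=3 tape=#_#[#]#1   (p1,#)→(p1,0,→)
state=p1 head=4 tape=#_#0[#]1   (p1,#)→(p1,0,→)
state=p1 head=5 tape=#_#00[1]   (p1,1)→(p2,1,·)
state=p2 head=5 tape=#_#00[1]   (p2,1)→(p4,1,·)
state=p4 head=5 tape=#_#00[1]   (p4,1)→(p2,_,←)
state=p2 head=4 tape=#_#0[0]_   (p2,0)→(p3,#,→)
state=p3 head=5 tape=#_#0#[_]   (p3,_)→(p1,_,·)
state=p1 head=5 tape=#_#0#[_]   (p1,_)→(p4,0,←)
state=p4 head=4 tape=#_#0[#]0   (p4,#)→(p1,_,·)
state=p1 head=4 tape=#_#0[_]0   (p1,_)→(p4,0,←)
state=p4 head=3 tape=#_#[0]00
After 13 steps: state p4, head at 3, tape #_#000.

state p4, head at 3, tape #_#000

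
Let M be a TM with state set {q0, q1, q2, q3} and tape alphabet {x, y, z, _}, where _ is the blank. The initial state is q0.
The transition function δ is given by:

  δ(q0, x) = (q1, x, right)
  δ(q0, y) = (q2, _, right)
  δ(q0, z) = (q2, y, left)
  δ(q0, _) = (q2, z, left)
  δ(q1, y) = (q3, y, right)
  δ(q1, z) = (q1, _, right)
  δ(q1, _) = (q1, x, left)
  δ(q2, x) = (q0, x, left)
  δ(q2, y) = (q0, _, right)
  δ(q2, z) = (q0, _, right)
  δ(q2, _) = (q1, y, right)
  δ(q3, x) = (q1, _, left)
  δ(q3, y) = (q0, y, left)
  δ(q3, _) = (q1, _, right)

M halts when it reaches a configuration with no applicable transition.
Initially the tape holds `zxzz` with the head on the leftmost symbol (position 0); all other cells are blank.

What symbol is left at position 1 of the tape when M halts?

q0 | _[z]xzz_   read z → write y, move left, go to q2
q2 | [_]yxzz_   read _ → write y, move right, go to q1
q1 | y[y]xzz_   read y → write y, move right, go to q3
q3 | yy[x]zz_   read x → write _, move left, go to q1
q1 | y[y]_zz_   read y → write y, move right, go to q3
q3 | yy[_]zz_   read _ → write _, move right, go to q1
q1 | yy_[z]z_   read z → write _, move right, go to q1
q1 | yy__[z]_   read z → write _, move right, go to q1
q1 | yy___[_]   read _ → write x, move left, go to q1
q1 | yy__[_]x   read _ → write x, move left, go to q1
q1 | yy_[_]xx   read _ → write x, move left, go to q1
q1 | yy[_]xxx   read _ → write x, move left, go to q1
q1 | y[y]xxxx   read y → write y, move right, go to q3
q3 | yy[x]xxx   read x → write _, move left, go to q1
q1 | y[y]_xxx   read y → write y, move right, go to q3
q3 | yy[_]xxx   read _ → write _, move right, go to q1
q1 | yy_[x]xx
Cell 1 holds _ when M halts.

_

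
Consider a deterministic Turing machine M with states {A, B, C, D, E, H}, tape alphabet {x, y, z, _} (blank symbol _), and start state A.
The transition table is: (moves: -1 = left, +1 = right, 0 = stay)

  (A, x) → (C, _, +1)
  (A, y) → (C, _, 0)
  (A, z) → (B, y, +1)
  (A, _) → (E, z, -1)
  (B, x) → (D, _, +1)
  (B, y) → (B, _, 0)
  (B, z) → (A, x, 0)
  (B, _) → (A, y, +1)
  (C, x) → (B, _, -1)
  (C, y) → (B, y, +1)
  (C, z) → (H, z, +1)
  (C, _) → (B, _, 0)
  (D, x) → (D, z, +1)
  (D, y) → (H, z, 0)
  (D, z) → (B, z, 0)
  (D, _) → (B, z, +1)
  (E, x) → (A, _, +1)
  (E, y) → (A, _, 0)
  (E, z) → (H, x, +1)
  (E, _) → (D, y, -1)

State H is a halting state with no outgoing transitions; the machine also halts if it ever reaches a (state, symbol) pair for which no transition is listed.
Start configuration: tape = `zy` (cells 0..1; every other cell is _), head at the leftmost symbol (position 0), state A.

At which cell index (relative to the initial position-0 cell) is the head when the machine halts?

3

state=A head=0 tape=__[z]y__   (A,z)→(B,y,+1)
state=B head=1 tape=__y[y]__   (B,y)→(B,_,0)
state=B head=1 tape=__y[_]__   (B,_)→(A,y,+1)
state=A head=2 tape=__yy[_]_   (A,_)→(E,z,-1)
state=E head=1 tape=__y[y]z_   (E,y)→(A,_,0)
state=A head=1 tape=__y[_]z_   (A,_)→(E,z,-1)
state=E head=0 tape=__[y]zz_   (E,y)→(A,_,0)
state=A head=0 tape=__[_]zz_   (A,_)→(E,z,-1)
state=E head=-1 tape=_[_]zzz_   (E,_)→(D,y,-1)
state=D head=-2 tape=[_]yzzz_   (D,_)→(B,z,+1)
state=B head=-1 tape=z[y]zzz_   (B,y)→(B,_,0)
state=B head=-1 tape=z[_]zzz_   (B,_)→(A,y,+1)
state=A head=0 tape=zy[z]zz_   (A,z)→(B,y,+1)
state=B head=1 tape=zyy[z]z_   (B,z)→(A,x,0)
state=A head=1 tape=zyy[x]z_   (A,x)→(C,_,+1)
state=C head=2 tape=zyy_[z]_   (C,z)→(H,z,+1)
state=H head=3 tape=zyy_z[_]
At halt the head is at cell 3.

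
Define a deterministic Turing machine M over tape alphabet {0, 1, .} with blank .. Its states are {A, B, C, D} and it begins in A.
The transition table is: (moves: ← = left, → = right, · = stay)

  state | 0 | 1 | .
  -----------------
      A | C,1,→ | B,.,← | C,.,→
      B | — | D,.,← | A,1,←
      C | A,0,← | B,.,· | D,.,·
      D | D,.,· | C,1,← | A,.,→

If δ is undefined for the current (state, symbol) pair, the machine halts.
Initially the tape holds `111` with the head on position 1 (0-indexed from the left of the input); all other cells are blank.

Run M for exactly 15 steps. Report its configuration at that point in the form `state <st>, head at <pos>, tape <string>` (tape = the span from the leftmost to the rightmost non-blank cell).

A | .1[1]1   read 1 → write ., move ←, go to B
B | .[1].1   read 1 → write ., move ←, go to D
D | [.]..1   read . → write ., move →, go to A
A | .[.].1   read . → write ., move →, go to C
C | ..[.]1   read . → write ., move ·, go to D
D | ..[.]1   read . → write ., move →, go to A
A | ...[1]   read 1 → write ., move ←, go to B
B | ..[.].   read . → write 1, move ←, go to A
A | .[.]1.   read . → write ., move →, go to C
C | ..[1].   read 1 → write ., move ·, go to B
B | ..[.].   read . → write 1, move ←, go to A
A | .[.]1.   read . → write ., move →, go to C
C | ..[1].   read 1 → write ., move ·, go to B
B | ..[.].   read . → write 1, move ←, go to A
A | .[.]1.   read . → write ., move →, go to C
C | ..[1].
After 15 steps: state C, head at 1, tape 1.

state C, head at 1, tape 1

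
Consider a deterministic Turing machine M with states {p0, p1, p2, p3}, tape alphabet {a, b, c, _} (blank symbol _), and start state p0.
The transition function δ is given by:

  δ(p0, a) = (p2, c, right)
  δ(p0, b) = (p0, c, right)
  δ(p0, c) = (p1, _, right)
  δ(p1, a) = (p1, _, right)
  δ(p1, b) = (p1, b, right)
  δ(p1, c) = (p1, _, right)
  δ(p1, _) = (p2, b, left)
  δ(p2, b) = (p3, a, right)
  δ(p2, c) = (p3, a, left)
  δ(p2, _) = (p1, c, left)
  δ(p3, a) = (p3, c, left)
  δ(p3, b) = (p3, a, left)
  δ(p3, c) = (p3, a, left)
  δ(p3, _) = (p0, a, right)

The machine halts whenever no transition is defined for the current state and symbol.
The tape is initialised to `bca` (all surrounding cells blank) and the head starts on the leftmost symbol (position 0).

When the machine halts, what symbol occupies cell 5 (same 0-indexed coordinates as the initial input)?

b

p0 | __[b]ca___   read b → write c, move right, go to p0
p0 | __c[c]a___   read c → write _, move right, go to p1
p1 | __c_[a]___   read a → write _, move right, go to p1
p1 | __c__[_]__   read _ → write b, move left, go to p2
p2 | __c_[_]b__   read _ → write c, move left, go to p1
p1 | __c[_]cb__   read _ → write b, move left, go to p2
p2 | __[c]bcb__   read c → write a, move left, go to p3
p3 | _[_]abcb__   read _ → write a, move right, go to p0
p0 | _a[a]bcb__   read a → write c, move right, go to p2
p2 | _ac[b]cb__   read b → write a, move right, go to p3
p3 | _aca[c]b__   read c → write a, move left, go to p3
p3 | _ac[a]ab__   read a → write c, move left, go to p3
p3 | _a[c]cab__   read c → write a, move left, go to p3
p3 | _[a]acab__   read a → write c, move left, go to p3
p3 | [_]cacab__   read _ → write a, move right, go to p0
p0 | a[c]acab__   read c → write _, move right, go to p1
p1 | a_[a]cab__   read a → write _, move right, go to p1
p1 | a__[c]ab__   read c → write _, move right, go to p1
p1 | a___[a]b__   read a → write _, move right, go to p1
p1 | a____[b]__   read b → write b, move right, go to p1
p1 | a____b[_]_   read _ → write b, move left, go to p2
p2 | a____[b]b_   read b → write a, move right, go to p3
p3 | a____a[b]_   read b → write a, move left, go to p3
p3 | a____[a]a_   read a → write c, move left, go to p3
p3 | a___[_]ca_   read _ → write a, move right, go to p0
p0 | a___a[c]a_   read c → write _, move right, go to p1
p1 | a___a_[a]_   read a → write _, move right, go to p1
p1 | a___a__[_]   read _ → write b, move left, go to p2
p2 | a___a_[_]b   read _ → write c, move left, go to p1
p1 | a___a[_]cb   read _ → write b, move left, go to p2
p2 | a___[a]bcb
Cell 5 holds b when M halts.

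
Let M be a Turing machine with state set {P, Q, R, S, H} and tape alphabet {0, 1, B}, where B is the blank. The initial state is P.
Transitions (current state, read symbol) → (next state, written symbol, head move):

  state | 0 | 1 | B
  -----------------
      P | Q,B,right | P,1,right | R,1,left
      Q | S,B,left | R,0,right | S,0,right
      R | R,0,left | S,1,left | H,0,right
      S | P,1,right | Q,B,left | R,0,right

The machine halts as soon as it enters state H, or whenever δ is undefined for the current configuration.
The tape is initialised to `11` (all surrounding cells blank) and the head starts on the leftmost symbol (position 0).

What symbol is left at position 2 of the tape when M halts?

1

P | B[1]1BB   read 1 → write 1, move right, go to P
P | B1[1]BB   read 1 → write 1, move right, go to P
P | B11[B]B   read B → write 1, move left, go to R
R | B1[1]1B   read 1 → write 1, move left, go to S
S | B[1]11B   read 1 → write B, move left, go to Q
Q | [B]B11B   read B → write 0, move right, go to S
S | 0[B]11B   read B → write 0, move right, go to R
R | 00[1]1B   read 1 → write 1, move left, go to S
S | 0[0]11B   read 0 → write 1, move right, go to P
P | 01[1]1B   read 1 → write 1, move right, go to P
P | 011[1]B   read 1 → write 1, move right, go to P
P | 0111[B]   read B → write 1, move left, go to R
R | 011[1]1   read 1 → write 1, move left, go to S
S | 01[1]11   read 1 → write B, move left, go to Q
Q | 0[1]B11   read 1 → write 0, move right, go to R
R | 00[B]11   read B → write 0, move right, go to H
H | 000[1]1
Cell 2 holds 1 when M halts.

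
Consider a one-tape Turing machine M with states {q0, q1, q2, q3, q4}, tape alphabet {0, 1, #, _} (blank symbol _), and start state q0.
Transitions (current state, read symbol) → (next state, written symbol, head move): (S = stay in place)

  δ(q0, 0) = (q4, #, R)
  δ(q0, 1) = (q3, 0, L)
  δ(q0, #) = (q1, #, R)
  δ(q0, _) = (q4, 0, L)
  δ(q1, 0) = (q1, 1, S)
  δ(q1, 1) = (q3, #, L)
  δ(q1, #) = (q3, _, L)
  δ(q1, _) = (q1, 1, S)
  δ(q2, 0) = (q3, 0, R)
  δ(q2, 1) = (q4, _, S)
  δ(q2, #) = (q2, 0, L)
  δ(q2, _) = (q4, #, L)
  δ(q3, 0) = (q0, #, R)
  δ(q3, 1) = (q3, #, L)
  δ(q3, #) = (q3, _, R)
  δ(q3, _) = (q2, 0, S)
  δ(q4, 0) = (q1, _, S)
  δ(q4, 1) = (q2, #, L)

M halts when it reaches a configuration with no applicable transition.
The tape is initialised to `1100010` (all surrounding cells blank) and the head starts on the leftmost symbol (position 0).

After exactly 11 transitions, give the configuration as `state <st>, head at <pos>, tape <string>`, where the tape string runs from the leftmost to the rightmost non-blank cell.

q0 | _[1]100010   read 1 → write 0, move L, go to q3
q3 | [_]0100010   read _ → write 0, move S, go to q2
q2 | [0]0100010   read 0 → write 0, move R, go to q3
q3 | 0[0]100010   read 0 → write #, move R, go to q0
q0 | 0#[1]00010   read 1 → write 0, move L, go to q3
q3 | 0[#]000010   read # → write _, move R, go to q3
q3 | 0_[0]00010   read 0 → write #, move R, go to q0
q0 | 0_#[0]0010   read 0 → write #, move R, go to q4
q4 | 0_##[0]010   read 0 → write _, move S, go to q1
q1 | 0_##[_]010   read _ → write 1, move S, go to q1
q1 | 0_##[1]010   read 1 → write #, move L, go to q3
q3 | 0_#[#]#010
After 11 steps: state q3, head at 2, tape 0_###010.

state q3, head at 2, tape 0_###010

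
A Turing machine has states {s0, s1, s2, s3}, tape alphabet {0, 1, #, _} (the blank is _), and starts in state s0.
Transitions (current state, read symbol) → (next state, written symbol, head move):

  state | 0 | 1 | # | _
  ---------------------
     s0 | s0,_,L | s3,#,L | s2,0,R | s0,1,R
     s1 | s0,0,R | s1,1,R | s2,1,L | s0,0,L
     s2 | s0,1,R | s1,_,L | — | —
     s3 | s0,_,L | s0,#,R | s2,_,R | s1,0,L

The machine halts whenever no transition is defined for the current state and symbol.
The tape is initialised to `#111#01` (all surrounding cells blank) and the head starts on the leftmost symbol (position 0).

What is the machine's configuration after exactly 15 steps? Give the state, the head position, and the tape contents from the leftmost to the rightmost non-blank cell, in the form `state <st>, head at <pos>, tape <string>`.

state s2, head at 7, tape 0#010#0

state=s0 head=0 tape=[#]111#01_   (s0,#)→(s2,0,R)
state=s2 head=1 tape=0[1]11#01_   (s2,1)→(s1,_,L)
state=s1 head=0 tape=[0]_11#01_   (s1,0)→(s0,0,R)
state=s0 head=1 tape=0[_]11#01_   (s0,_)→(s0,1,R)
state=s0 head=2 tape=01[1]1#01_   (s0,1)→(s3,#,L)
state=s3 head=1 tape=0[1]#1#01_   (s3,1)→(s0,#,R)
state=s0 head=2 tape=0#[#]1#01_   (s0,#)→(s2,0,R)
state=s2 head=3 tape=0#0[1]#01_   (s2,1)→(s1,_,L)
state=s1 head=2 tape=0#[0]_#01_   (s1,0)→(s0,0,R)
state=s0 head=3 tape=0#0[_]#01_   (s0,_)→(s0,1,R)
state=s0 head=4 tape=0#01[#]01_   (s0,#)→(s2,0,R)
state=s2 head=5 tape=0#010[0]1_   (s2,0)→(s0,1,R)
state=s0 head=6 tape=0#0101[1]_   (s0,1)→(s3,#,L)
state=s3 head=5 tape=0#010[1]#_   (s3,1)→(s0,#,R)
state=s0 head=6 tape=0#010#[#]_   (s0,#)→(s2,0,R)
state=s2 head=7 tape=0#010#0[_]
After 15 steps: state s2, head at 7, tape 0#010#0.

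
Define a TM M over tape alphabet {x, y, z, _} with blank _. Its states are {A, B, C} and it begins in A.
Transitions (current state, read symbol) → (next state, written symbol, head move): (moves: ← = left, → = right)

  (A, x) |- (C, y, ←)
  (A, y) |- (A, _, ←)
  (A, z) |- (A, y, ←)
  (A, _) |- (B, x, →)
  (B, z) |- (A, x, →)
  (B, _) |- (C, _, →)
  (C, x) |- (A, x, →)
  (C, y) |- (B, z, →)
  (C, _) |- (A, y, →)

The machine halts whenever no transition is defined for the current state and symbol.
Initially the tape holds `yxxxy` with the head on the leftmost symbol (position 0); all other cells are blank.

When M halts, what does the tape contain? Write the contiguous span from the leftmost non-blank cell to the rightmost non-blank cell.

x_yx_zyy

A | ___[y]xxxy   read y → write _, move ←, go to A
A | __[_]_xxxy   read _ → write x, move →, go to B
B | __x[_]xxxy   read _ → write _, move →, go to C
C | __x_[x]xxy   read x → write x, move →, go to A
A | __x_x[x]xy   read x → write y, move ←, go to C
C | __x_[x]yxy   read x → write x, move →, go to A
A | __x_x[y]xy   read y → write _, move ←, go to A
A | __x_[x]_xy   read x → write y, move ←, go to C
C | __x[_]y_xy   read _ → write y, move →, go to A
A | __xy[y]_xy   read y → write _, move ←, go to A
A | __x[y]__xy   read y → write _, move ←, go to A
A | __[x]___xy   read x → write y, move ←, go to C
C | _[_]y___xy   read _ → write y, move →, go to A
A | _y[y]___xy   read y → write _, move ←, go to A
A | _[y]____xy   read y → write _, move ←, go to A
A | [_]_____xy   read _ → write x, move →, go to B
B | x[_]____xy   read _ → write _, move →, go to C
C | x_[_]___xy   read _ → write y, move →, go to A
A | x_y[_]__xy   read _ → write x, move →, go to B
B | x_yx[_]_xy   read _ → write _, move →, go to C
C | x_yx_[_]xy   read _ → write y, move →, go to A
A | x_yx_y[x]y   read x → write y, move ←, go to C
C | x_yx_[y]yy   read y → write z, move →, go to B
B | x_yx_z[y]y
The non-blank tape span at halt is x_yx_zyy.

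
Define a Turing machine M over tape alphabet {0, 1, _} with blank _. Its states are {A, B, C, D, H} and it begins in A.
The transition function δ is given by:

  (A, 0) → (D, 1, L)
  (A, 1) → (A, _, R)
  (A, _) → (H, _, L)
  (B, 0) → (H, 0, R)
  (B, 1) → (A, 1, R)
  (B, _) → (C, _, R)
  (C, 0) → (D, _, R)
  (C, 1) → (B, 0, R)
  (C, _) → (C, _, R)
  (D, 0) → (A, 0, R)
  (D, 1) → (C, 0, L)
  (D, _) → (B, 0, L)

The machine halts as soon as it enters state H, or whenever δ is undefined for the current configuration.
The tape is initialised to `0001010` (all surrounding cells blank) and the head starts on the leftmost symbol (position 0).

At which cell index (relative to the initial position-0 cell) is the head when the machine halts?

6

state=A head=0 tape=__[0]001010_   (A,0)→(D,1,L)
state=D head=-1 tape=_[_]1001010_   (D,_)→(B,0,L)
state=B head=-2 tape=[_]01001010_   (B,_)→(C,_,R)
state=C head=-1 tape=_[0]1001010_   (C,0)→(D,_,R)
state=D head=0 tape=__[1]001010_   (D,1)→(C,0,L)
state=C head=-1 tape=_[_]0001010_   (C,_)→(C,_,R)
state=C head=0 tape=__[0]001010_   (C,0)→(D,_,R)
state=D head=1 tape=___[0]01010_   (D,0)→(A,0,R)
state=A head=2 tape=___0[0]1010_   (A,0)→(D,1,L)
state=D head=1 tape=___[0]11010_   (D,0)→(A,0,R)
state=A head=2 tape=___0[1]1010_   (A,1)→(A,_,R)
state=A head=3 tape=___0_[1]010_   (A,1)→(A,_,R)
state=A head=4 tape=___0__[0]10_   (A,0)→(D,1,L)
state=D head=3 tape=___0_[_]110_   (D,_)→(B,0,L)
state=B head=2 tape=___0[_]0110_   (B,_)→(C,_,R)
state=C head=3 tape=___0_[0]110_   (C,0)→(D,_,R)
state=D head=4 tape=___0__[1]10_   (D,1)→(C,0,L)
state=C head=3 tape=___0_[_]010_   (C,_)→(C,_,R)
state=C head=4 tape=___0__[0]10_   (C,0)→(D,_,R)
state=D head=5 tape=___0___[1]0_   (D,1)→(C,0,L)
state=C head=4 tape=___0__[_]00_   (C,_)→(C,_,R)
state=C head=5 tape=___0___[0]0_   (C,0)→(D,_,R)
state=D head=6 tape=___0____[0]_   (D,0)→(A,0,R)
state=A head=7 tape=___0____0[_]   (A,_)→(H,_,L)
state=H head=6 tape=___0____[0]_
At halt the head is at cell 6.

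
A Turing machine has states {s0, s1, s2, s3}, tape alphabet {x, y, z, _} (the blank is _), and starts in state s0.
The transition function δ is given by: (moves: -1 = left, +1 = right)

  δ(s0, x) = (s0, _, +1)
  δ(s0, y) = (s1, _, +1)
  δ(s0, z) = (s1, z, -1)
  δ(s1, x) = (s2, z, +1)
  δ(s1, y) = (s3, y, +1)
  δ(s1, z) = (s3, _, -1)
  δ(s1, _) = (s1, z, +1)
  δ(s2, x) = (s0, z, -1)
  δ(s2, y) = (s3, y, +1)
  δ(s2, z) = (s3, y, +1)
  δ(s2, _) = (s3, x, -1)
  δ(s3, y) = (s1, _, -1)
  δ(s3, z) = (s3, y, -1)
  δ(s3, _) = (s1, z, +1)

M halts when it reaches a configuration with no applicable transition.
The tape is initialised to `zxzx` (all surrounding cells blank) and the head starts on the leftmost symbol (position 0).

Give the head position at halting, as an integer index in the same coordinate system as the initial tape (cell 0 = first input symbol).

3

s0 | __[z]xzx   read z → write z, move -1, go to s1
s1 | _[_]zxzx   read _ → write z, move +1, go to s1
s1 | _z[z]xzx   read z → write _, move -1, go to s3
s3 | _[z]_xzx   read z → write y, move -1, go to s3
s3 | [_]y_xzx   read _ → write z, move +1, go to s1
s1 | z[y]_xzx   read y → write y, move +1, go to s3
s3 | zy[_]xzx   read _ → write z, move +1, go to s1
s1 | zyz[x]zx   read x → write z, move +1, go to s2
s2 | zyzz[z]x   read z → write y, move +1, go to s3
s3 | zyzzy[x]
At halt the head is at cell 3.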